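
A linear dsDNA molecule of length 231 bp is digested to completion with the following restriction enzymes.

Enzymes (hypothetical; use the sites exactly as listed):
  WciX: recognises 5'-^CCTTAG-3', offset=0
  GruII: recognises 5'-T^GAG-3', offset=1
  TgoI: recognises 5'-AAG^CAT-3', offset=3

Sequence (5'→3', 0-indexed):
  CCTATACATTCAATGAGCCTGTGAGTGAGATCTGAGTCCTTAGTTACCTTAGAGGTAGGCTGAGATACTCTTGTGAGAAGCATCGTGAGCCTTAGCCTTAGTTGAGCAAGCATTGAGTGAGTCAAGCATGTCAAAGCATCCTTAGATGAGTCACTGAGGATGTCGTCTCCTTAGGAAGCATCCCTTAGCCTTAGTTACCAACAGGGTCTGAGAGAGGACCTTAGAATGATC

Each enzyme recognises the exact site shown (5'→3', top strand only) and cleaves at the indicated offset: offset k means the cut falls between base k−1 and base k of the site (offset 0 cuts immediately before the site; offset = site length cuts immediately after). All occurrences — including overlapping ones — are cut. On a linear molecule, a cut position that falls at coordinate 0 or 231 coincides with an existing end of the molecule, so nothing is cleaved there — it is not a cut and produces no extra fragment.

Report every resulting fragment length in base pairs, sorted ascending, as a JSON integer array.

Per-enzyme occurrences:
  WciX CCTTAG/0: at [37, 46, 89, 95, 139, 168, 182, 188, 218] ⇒ [37, 46, 89, 95, 139, 168, 182, 188, 218]
  GruII TGAG/1: at [13, 21, 25, 32, 60, 73, 85, 102, 113, 117, 146, 154, 208] ⇒ [14, 22, 26, 33, 61, 74, 86, 103, 114, 118, 147, 155, 209]
  TgoI AAGCAT/3: at [77, 107, 123, 133, 175] ⇒ [80, 110, 126, 136, 178]

All cut coordinates (distinct, sorted): [14, 22, 26, 33, 37, 46, 61, 74, 80, 86, 89, 95, 103, 110, 114, 118, 126, 136, 139, 147, 155, 168, 178, 182, 188, 209, 218]

Fragments:
  [0,14): 14 bp
  [14,22): 8 bp
  [22,26): 4 bp
  [26,33): 7 bp
  [33,37): 4 bp
  [37,46): 9 bp
  [46,61): 15 bp
  [61,74): 13 bp
  [74,80): 6 bp
  [80,86): 6 bp
  [86,89): 3 bp
  [89,95): 6 bp
  [95,103): 8 bp
  [103,110): 7 bp
  [110,114): 4 bp
  [114,118): 4 bp
  [118,126): 8 bp
  [126,136): 10 bp
  [136,139): 3 bp
  [139,147): 8 bp
  [147,155): 8 bp
  [155,168): 13 bp
  [168,178): 10 bp
  [178,182): 4 bp
  [182,188): 6 bp
  [188,209): 21 bp
  [209,218): 9 bp
  [218,231): 13 bp

[3,3,4,4,4,4,4,6,6,6,6,7,7,8,8,8,8,8,9,9,10,10,13,13,13,14,15,21]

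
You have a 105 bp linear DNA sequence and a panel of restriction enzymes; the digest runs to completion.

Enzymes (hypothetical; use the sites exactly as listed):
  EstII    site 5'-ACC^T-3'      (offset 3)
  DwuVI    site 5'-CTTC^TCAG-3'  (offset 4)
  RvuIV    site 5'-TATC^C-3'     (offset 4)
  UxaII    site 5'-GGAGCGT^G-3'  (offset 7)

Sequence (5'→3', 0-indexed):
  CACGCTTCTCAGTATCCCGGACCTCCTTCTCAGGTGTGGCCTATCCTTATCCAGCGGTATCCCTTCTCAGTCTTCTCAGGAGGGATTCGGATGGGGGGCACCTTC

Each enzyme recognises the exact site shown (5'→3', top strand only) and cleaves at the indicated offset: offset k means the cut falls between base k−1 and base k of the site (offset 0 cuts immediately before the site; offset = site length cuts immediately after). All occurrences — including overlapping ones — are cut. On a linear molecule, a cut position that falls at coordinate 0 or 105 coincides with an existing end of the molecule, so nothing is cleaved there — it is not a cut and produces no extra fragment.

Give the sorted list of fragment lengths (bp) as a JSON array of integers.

Per-enzyme occurrences:
  EstII ACCT/3: at [20, 99] ⇒ [23, 102]
  DwuVI CTTCTCAG/4: at [4, 25, 62, 71] ⇒ [8, 29, 66, 75]
  RvuIV TATCC/4: at [12, 41, 47, 57] ⇒ [16, 45, 51, 61]
  UxaII (GGAGCGTG, off=7): no sites

Pooled cuts: [8, 16, 23, 29, 45, 51, 61, 66, 75, 102]

Fragments:
  [0,8): 8 bp
  [8,16): 8 bp
  [16,23): 7 bp
  [23,29): 6 bp
  [29,45): 16 bp
  [45,51): 6 bp
  [51,61): 10 bp
  [61,66): 5 bp
  [66,75): 9 bp
  [75,102): 27 bp
  [102,105): 3 bp

[3,5,6,6,7,8,8,9,10,16,27]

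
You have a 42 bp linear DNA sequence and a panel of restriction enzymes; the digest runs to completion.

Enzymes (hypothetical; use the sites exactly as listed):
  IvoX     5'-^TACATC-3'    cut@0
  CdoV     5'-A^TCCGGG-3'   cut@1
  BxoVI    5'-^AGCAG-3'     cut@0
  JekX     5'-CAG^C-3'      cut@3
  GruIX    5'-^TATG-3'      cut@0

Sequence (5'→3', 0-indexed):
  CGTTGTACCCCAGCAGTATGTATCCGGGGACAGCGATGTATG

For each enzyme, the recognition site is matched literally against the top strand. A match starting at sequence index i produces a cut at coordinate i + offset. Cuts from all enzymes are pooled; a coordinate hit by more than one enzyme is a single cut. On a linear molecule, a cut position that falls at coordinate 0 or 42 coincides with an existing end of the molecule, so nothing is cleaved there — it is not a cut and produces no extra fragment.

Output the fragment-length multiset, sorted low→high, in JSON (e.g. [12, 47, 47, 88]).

Per-enzyme occurrences:
  IvoX (TACATC, off=0): no sites
  CdoV ATCCGGG/1: at [21] ⇒ [22]
  BxoVI AGCAG/0: at [11] ⇒ [11]
  JekX CAGC/3: at [10, 30] ⇒ [13, 33]
  GruIX TATG/0: at [16, 38] ⇒ [16, 38]

Pooled cuts: [11, 13, 16, 22, 33, 38]

Fragments:
  [0,11): 11 bp
  [11,13): 2 bp
  [13,16): 3 bp
  [16,22): 6 bp
  [22,33): 11 bp
  [33,38): 5 bp
  [38,42): 4 bp

[2,3,4,5,6,11,11]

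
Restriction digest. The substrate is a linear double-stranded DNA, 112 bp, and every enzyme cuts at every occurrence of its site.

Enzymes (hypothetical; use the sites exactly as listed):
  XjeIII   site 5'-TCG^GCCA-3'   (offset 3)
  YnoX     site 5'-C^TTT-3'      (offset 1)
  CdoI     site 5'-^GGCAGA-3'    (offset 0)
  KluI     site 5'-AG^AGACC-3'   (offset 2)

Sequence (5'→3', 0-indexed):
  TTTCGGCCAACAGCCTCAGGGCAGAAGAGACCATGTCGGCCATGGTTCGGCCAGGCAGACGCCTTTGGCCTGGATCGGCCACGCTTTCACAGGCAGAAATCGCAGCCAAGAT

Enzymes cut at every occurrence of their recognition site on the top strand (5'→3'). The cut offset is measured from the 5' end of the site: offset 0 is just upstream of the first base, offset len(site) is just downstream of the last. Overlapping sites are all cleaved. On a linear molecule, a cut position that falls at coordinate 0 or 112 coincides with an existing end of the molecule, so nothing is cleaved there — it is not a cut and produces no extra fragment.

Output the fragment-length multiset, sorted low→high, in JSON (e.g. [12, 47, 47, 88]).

Site scan:
  XjeIII (TCGGCCA, off=3): starts [2, 35, 46, 74] → cuts [5, 38, 49, 77]
  YnoX (CTTT, off=1): starts [62, 83] → cuts [63, 84]
  CdoI (GGCAGA, off=0): starts [19, 53, 91] → cuts [19, 53, 91]
  KluI (AGAGACC, off=2): starts [25] → cuts [27]

Pooled cuts: [5, 19, 27, 38, 49, 53, 63, 77, 84, 91]

Fragment lengths:
  [0,5): 5 bp
  [5,19): 14 bp
  [19,27): 8 bp
  [27,38): 11 bp
  [38,49): 11 bp
  [49,53): 4 bp
  [53,63): 10 bp
  [63,77): 14 bp
  [77,84): 7 bp
  [84,91): 7 bp
  [91,112): 21 bp

[4,5,7,7,8,10,11,11,14,14,21]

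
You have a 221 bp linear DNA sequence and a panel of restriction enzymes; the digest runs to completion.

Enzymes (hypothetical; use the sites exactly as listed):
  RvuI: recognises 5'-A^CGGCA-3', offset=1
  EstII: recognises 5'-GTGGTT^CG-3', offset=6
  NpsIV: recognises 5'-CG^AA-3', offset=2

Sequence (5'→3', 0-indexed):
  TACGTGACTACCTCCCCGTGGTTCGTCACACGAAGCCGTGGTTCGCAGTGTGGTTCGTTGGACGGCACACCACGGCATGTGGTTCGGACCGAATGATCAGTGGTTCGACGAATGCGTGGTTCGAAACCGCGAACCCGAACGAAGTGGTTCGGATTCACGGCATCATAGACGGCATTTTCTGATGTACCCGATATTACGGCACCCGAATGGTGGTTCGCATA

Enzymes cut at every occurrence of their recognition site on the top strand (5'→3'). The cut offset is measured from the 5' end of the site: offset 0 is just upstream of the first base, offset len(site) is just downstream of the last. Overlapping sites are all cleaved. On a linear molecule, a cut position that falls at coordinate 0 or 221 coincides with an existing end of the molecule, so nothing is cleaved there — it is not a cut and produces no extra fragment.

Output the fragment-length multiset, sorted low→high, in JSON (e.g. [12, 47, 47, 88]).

[2,4,5,6,6,7,7,8,8,8,9,9,10,10,11,11,12,12,12,14,23,27]

Per-enzyme occurrences:
  RvuI (ACGGCA, off=1): starts [61, 71, 156, 168, 195] → cuts [62, 72, 157, 169, 196]
  EstII (GTGGTTCG, off=6): starts [17, 37, 49, 78, 99, 115, 143, 209] → cuts [23, 43, 55, 84, 105, 121, 149, 215]
  NpsIV (CGAA, off=2): starts [30, 89, 108, 121, 129, 135, 139, 203] → cuts [32, 91, 110, 123, 131, 137, 141, 205]

Pooled cuts: [23, 32, 43, 55, 62, 72, 84, 91, 105, 110, 121, 123, 131, 137, 141, 149, 157, 169, 196, 205, 215]

Fragment lengths:
  [0,23): 23 bp
  [23,32): 9 bp
  [32,43): 11 bp
  [43,55): 12 bp
  [55,62): 7 bp
  [62,72): 10 bp
  [72,84): 12 bp
  [84,91): 7 bp
  [91,105): 14 bp
  [105,110): 5 bp
  [110,121): 11 bp
  [121,123): 2 bp
  [123,131): 8 bp
  [131,137): 6 bp
  [137,141): 4 bp
  [141,149): 8 bp
  [149,157): 8 bp
  [157,169): 12 bp
  [169,196): 27 bp
  [196,205): 9 bp
  [205,215): 10 bp
  [215,221): 6 bp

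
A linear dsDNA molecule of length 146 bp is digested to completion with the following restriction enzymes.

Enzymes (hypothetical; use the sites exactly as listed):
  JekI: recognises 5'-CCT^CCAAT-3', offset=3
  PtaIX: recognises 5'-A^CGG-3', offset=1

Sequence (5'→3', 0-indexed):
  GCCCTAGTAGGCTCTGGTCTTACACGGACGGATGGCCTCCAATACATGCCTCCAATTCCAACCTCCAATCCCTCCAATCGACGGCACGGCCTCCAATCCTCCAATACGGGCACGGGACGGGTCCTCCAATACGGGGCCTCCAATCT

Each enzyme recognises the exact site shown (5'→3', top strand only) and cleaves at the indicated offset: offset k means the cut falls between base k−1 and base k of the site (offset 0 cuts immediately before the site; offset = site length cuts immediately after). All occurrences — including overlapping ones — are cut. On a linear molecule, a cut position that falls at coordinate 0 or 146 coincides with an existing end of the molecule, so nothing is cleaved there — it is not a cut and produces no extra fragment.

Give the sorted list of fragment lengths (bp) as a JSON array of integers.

Per-enzyme occurrences:
  JekI CCTCCAAT/3: at [35, 48, 61, 70, 89, 97, 122, 136] ⇒ [38, 51, 64, 73, 92, 100, 125, 139]
  PtaIX ACGG/1: at [23, 27, 80, 85, 105, 111, 116, 130] ⇒ [24, 28, 81, 86, 106, 112, 117, 131]

Pooled cuts: [24, 28, 38, 51, 64, 73, 81, 86, 92, 100, 106, 112, 117, 125, 131, 139]

Fragments:
  [0,24): 24 bp
  [24,28): 4 bp
  [28,38): 10 bp
  [38,51): 13 bp
  [51,64): 13 bp
  [64,73): 9 bp
  [73,81): 8 bp
  [81,86): 5 bp
  [86,92): 6 bp
  [92,100): 8 bp
  [100,106): 6 bp
  [106,112): 6 bp
  [112,117): 5 bp
  [117,125): 8 bp
  [125,131): 6 bp
  [131,139): 8 bp
  [139,146): 7 bp

[4,5,5,6,6,6,6,7,8,8,8,8,9,10,13,13,24]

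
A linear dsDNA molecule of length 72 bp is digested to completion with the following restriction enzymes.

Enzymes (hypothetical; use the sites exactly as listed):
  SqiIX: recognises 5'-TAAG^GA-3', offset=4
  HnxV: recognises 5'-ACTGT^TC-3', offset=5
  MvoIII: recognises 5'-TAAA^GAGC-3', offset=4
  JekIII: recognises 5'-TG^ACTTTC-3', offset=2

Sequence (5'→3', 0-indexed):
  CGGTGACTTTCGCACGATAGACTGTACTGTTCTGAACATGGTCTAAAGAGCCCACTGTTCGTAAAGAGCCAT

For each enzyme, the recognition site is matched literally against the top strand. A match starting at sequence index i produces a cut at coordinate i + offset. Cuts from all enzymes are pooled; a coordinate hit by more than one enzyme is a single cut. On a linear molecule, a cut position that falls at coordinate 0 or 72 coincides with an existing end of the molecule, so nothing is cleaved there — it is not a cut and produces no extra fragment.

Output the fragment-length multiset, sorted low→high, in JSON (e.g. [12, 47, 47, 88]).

Per-enzyme occurrences:
  SqiIX (TAAGGA, off=4): no sites
  HnxV ACTGTTC/5: at [25, 53] ⇒ [30, 58]
  MvoIII TAAAGAGC/4: at [43, 61] ⇒ [47, 65]
  JekIII TGACTTTC/2: at [3] ⇒ [5]

All cut coordinates (distinct, sorted): [5, 30, 47, 58, 65]

Fragment lengths:
  [0,5): 5 bp
  [5,30): 25 bp
  [30,47): 17 bp
  [47,58): 11 bp
  [58,65): 7 bp
  [65,72): 7 bp

[5,7,7,11,17,25]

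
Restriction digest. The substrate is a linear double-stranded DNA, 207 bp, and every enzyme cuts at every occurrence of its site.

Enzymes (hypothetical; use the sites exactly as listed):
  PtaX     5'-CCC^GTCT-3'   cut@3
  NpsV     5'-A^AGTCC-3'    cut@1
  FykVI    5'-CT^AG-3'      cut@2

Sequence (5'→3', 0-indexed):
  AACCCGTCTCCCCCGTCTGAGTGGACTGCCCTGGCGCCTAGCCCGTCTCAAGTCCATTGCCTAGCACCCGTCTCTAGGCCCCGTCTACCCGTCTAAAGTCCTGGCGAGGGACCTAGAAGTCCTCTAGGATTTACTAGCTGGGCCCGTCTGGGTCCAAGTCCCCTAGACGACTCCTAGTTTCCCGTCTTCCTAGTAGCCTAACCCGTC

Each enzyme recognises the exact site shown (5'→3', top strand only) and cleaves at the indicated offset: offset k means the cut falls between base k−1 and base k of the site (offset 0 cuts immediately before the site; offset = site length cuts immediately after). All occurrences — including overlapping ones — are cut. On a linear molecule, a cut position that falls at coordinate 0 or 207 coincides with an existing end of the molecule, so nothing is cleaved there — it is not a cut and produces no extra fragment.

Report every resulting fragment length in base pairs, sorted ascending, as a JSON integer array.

[3,5,5,6,6,6,7,7,8,8,8,8,8,9,10,10,11,11,12,16,18,25]

Site scan:
  PtaX CCCGTCT/3: at [2, 11, 41, 66, 79, 87, 142, 180] ⇒ [5, 14, 44, 69, 82, 90, 145, 183]
  NpsV AAGTCC/1: at [49, 95, 116, 155] ⇒ [50, 96, 117, 156]
  FykVI CTAG/2: at [37, 60, 73, 112, 123, 133, 162, 173, 189] ⇒ [39, 62, 75, 114, 125, 135, 164, 175, 191]

Pooled cuts: [5, 14, 39, 44, 50, 62, 69, 75, 82, 90, 96, 114, 117, 125, 135, 145, 156, 164, 175, 183, 191]

Fragment lengths:
  [0,5): 5 bp
  [5,14): 9 bp
  [14,39): 25 bp
  [39,44): 5 bp
  [44,50): 6 bp
  [50,62): 12 bp
  [62,69): 7 bp
  [69,75): 6 bp
  [75,82): 7 bp
  [82,90): 8 bp
  [90,96): 6 bp
  [96,114): 18 bp
  [114,117): 3 bp
  [117,125): 8 bp
  [125,135): 10 bp
  [135,145): 10 bp
  [145,156): 11 bp
  [156,164): 8 bp
  [164,175): 11 bp
  [175,183): 8 bp
  [183,191): 8 bp
  [191,207): 16 bp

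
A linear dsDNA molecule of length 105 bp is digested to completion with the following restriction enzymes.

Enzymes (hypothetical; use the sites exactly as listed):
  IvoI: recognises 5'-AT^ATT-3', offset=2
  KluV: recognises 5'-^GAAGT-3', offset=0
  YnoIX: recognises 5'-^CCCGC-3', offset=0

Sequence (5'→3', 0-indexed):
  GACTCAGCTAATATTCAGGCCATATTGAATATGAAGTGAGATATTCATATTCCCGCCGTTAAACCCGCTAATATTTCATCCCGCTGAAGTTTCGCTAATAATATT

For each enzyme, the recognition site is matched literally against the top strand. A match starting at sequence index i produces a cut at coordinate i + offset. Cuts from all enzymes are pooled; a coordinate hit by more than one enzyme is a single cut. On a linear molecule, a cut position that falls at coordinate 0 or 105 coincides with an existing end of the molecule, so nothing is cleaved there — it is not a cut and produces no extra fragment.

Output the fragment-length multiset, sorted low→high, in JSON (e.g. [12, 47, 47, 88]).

Site scan:
  IvoI (ATATT, off=2): starts [10, 21, 40, 46, 70, 100] → cuts [12, 23, 42, 48, 72, 102]
  KluV (GAAGT, off=0): starts [32, 85] → cuts [32, 85]
  YnoIX (CCCGC, off=0): starts [51, 63, 79] → cuts [51, 63, 79]

All cut coordinates (distinct, sorted): [12, 23, 32, 42, 48, 51, 63, 72, 79, 85, 102]

Fragments:
  [0,12): 12 bp
  [12,23): 11 bp
  [23,32): 9 bp
  [32,42): 10 bp
  [42,48): 6 bp
  [48,51): 3 bp
  [51,63): 12 bp
  [63,72): 9 bp
  [72,79): 7 bp
  [79,85): 6 bp
  [85,102): 17 bp
  [102,105): 3 bp

[3,3,6,6,7,9,9,10,11,12,12,17]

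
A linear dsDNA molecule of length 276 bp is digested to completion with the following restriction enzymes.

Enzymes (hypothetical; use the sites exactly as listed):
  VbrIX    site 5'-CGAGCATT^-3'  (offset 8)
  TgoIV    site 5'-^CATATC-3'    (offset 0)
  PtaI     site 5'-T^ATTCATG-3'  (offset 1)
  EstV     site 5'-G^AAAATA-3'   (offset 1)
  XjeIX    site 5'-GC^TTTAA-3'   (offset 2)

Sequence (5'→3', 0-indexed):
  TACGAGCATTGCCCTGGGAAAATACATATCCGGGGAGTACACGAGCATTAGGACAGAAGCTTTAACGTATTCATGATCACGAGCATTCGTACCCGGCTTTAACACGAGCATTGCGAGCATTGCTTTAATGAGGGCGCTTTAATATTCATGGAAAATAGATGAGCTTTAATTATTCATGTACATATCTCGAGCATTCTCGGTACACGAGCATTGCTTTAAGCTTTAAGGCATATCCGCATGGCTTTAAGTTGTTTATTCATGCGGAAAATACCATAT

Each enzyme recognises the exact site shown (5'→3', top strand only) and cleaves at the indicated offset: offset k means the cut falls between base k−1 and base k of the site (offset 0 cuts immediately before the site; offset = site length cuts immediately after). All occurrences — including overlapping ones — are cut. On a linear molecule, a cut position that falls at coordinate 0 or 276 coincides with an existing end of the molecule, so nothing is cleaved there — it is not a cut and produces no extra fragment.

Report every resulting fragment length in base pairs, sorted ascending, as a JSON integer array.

Scan for sites:
  VbrIX (CGAGCATT, off=8): starts [2, 41, 79, 104, 113, 187, 204] → cuts [10, 49, 87, 112, 121, 195, 212]
  TgoIV (CATATC, off=0): starts [24, 180, 228] → cuts [24, 180, 228]
  PtaI (TATTCATG, off=1): starts [67, 142, 170, 253] → cuts [68, 143, 171, 254]
  EstV (GAAAATA, off=1): starts [17, 150, 263] → cuts [18, 151, 264]
  XjeIX (GCTTTAA, off=2): starts [58, 95, 121, 135, 162, 212, 219, 240] → cuts [60, 97, 123, 137, 164, 214, 221, 242]

All cut coordinates (distinct, sorted): [10, 18, 24, 49, 60, 68, 87, 97, 112, 121, 123, 137, 143, 151, 164, 171, 180, 195, 212, 214, 221, 228, 242, 254, 264]

Fragments:
  [0,10): 10 bp
  [10,18): 8 bp
  [18,24): 6 bp
  [24,49): 25 bp
  [49,60): 11 bp
  [60,68): 8 bp
  [68,87): 19 bp
  [87,97): 10 bp
  [97,112): 15 bp
  [112,121): 9 bp
  [121,123): 2 bp
  [123,137): 14 bp
  [137,143): 6 bp
  [143,151): 8 bp
  [151,164): 13 bp
  [164,171): 7 bp
  [171,180): 9 bp
  [180,195): 15 bp
  [195,212): 17 bp
  [212,214): 2 bp
  [214,221): 7 bp
  [221,228): 7 bp
  [228,242): 14 bp
  [242,254): 12 bp
  [254,264): 10 bp
  [264,276): 12 bp

[2,2,6,6,7,7,7,8,8,8,9,9,10,10,10,11,12,12,13,14,14,15,15,17,19,25]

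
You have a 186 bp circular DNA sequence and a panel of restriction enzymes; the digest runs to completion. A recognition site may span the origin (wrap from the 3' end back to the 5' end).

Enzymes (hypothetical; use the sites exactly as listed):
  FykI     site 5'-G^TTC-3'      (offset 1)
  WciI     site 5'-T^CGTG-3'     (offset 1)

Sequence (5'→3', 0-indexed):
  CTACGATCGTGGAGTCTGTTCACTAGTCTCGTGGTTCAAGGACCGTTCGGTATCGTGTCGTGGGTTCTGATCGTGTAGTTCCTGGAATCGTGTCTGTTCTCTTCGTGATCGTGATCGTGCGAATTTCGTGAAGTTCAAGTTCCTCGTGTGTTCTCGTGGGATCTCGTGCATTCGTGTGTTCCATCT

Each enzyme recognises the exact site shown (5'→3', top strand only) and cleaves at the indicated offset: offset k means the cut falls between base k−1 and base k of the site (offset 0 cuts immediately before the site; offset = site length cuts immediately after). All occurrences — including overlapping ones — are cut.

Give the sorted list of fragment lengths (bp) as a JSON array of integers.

[4,5,5,5,6,6,6,6,6,6,7,7,7,7,8,8,8,10,10,11,11,11,11,15]

Scan for sites:
  FykI (GTTC, off=1): starts [17, 33, 44, 63, 77, 95, 132, 138, 149, 177] → cuts [18, 34, 45, 64, 78, 96, 133, 139, 150, 178]
  WciI (TCGTG, off=1): starts [6, 28, 52, 57, 70, 87, 102, 108, 114, 125, 143, 153, 163, 171] → cuts [7, 29, 53, 58, 71, 88, 103, 109, 115, 126, 144, 154, 164, 172]

All cut coordinates (distinct, sorted): [7, 18, 29, 34, 45, 53, 58, 64, 71, 78, 88, 96, 103, 109, 115, 126, 133, 139, 144, 150, 154, 164, 172, 178]

Fragments:
  7→18: 11 bp
  18→29: 11 bp
  29→34: 5 bp
  34→45: 11 bp
  45→53: 8 bp
  53→58: 5 bp
  58→64: 6 bp
  64→71: 7 bp
  71→78: 7 bp
  78→88: 10 bp
  88→96: 8 bp
  96→103: 7 bp
  103→109: 6 bp
  109→115: 6 bp
  115→126: 11 bp
  126→133: 7 bp
  133→139: 6 bp
  139→144: 5 bp
  144→150: 6 bp
  150→154: 4 bp
  154→164: 10 bp
  164→172: 8 bp
  172→178: 6 bp
  178→7 (wrap): 186-178+7 = 15 bp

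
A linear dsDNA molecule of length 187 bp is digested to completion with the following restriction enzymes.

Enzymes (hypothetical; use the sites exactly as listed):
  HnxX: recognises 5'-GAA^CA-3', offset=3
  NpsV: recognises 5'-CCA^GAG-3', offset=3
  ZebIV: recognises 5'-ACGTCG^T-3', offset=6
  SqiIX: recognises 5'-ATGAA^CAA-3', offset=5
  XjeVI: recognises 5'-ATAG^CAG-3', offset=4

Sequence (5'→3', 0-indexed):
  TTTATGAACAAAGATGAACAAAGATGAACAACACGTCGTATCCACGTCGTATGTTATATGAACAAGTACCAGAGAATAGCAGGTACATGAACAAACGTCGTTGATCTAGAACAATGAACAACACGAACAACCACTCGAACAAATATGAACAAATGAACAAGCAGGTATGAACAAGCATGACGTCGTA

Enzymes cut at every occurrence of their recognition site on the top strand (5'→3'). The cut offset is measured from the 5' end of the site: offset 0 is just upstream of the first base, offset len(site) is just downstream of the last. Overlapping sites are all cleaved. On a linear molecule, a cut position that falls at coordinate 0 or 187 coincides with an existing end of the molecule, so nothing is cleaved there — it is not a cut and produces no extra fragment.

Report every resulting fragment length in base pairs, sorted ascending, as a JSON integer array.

[2,7,8,8,8,9,9,9,10,10,10,10,11,11,12,12,13,14,14]

Per-enzyme occurrences:
  HnxX GAACA/3: at [5, 15, 25, 59, 88, 108, 115, 124, 136, 146, 154, 168] ⇒ [8, 18, 28, 62, 91, 111, 118, 127, 139, 149, 157, 171]
  NpsV CCAGAG/3: at [68] ⇒ [71]
  ZebIV ACGTCGT/6: at [32, 43, 94, 179] ⇒ [38, 49, 100, 185]
  SqiIX ATGAACAA/5: at [3, 13, 23, 57, 86, 113, 144, 152, 166] ⇒ [8, 18, 28, 62, 91, 118, 149, 157, 171]
  XjeVI ATAGCAG/4: at [75] ⇒ [79]

All cut coordinates (distinct, sorted): [8, 18, 28, 38, 49, 62, 71, 79, 91, 100, 111, 118, 127, 139, 149, 157, 171, 185]

Fragment lengths:
  [0,8): 8 bp
  [8,18): 10 bp
  [18,28): 10 bp
  [28,38): 10 bp
  [38,49): 11 bp
  [49,62): 13 bp
  [62,71): 9 bp
  [71,79): 8 bp
  [79,91): 12 bp
  [91,100): 9 bp
  [100,111): 11 bp
  [111,118): 7 bp
  [118,127): 9 bp
  [127,139): 12 bp
  [139,149): 10 bp
  [149,157): 8 bp
  [157,171): 14 bp
  [171,185): 14 bp
  [185,187): 2 bp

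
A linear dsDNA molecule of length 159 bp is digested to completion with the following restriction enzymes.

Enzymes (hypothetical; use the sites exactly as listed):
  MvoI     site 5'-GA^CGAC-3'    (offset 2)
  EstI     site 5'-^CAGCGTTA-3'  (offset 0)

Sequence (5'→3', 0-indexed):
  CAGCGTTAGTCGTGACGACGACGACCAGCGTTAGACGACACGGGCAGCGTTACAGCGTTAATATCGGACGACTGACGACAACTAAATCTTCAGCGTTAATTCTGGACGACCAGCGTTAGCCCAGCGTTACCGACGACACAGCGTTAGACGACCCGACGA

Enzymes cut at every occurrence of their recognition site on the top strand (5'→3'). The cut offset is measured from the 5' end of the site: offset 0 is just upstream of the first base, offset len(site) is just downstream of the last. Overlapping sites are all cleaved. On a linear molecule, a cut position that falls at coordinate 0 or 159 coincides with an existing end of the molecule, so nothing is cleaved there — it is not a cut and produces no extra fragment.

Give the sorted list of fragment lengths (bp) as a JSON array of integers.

[3,3,4,4,5,7,8,9,10,10,11,11,12,15,15,16,16]

Site scan:
  MvoI (GACGAC, off=2): starts [13, 16, 19, 33, 66, 73, 104, 131, 146] → cuts [15, 18, 21, 35, 68, 75, 106, 133, 148]
  EstI (CAGCGTTA, off=0): starts [0, 25, 44, 52, 90, 110, 121, 138] → cuts [25, 44, 52, 90, 110, 121, 138] (position 0 is a terminus of the linear molecule — no cut)

All cut coordinates (distinct, sorted): [15, 18, 21, 25, 35, 44, 52, 68, 75, 90, 106, 110, 121, 133, 138, 148]

Fragment lengths:
  [0,15): 15 bp
  [15,18): 3 bp
  [18,21): 3 bp
  [21,25): 4 bp
  [25,35): 10 bp
  [35,44): 9 bp
  [44,52): 8 bp
  [52,68): 16 bp
  [68,75): 7 bp
  [75,90): 15 bp
  [90,106): 16 bp
  [106,110): 4 bp
  [110,121): 11 bp
  [121,133): 12 bp
  [133,138): 5 bp
  [138,148): 10 bp
  [148,159): 11 bp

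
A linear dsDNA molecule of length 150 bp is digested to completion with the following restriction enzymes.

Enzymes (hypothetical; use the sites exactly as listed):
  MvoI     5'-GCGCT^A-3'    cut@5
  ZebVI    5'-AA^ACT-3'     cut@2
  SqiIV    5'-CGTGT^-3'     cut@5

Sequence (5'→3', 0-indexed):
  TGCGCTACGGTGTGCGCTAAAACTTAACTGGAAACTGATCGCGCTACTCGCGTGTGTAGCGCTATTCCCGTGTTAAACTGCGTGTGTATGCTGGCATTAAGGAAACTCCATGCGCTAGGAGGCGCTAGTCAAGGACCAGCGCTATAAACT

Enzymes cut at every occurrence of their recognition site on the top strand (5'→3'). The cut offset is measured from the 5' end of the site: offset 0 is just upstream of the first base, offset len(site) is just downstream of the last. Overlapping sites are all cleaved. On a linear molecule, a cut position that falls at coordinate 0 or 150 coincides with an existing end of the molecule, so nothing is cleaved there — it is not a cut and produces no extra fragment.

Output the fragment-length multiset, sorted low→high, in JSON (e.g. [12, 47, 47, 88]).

Site scan:
  MvoI GCGCTA/5: at [1, 13, 40, 58, 111, 121, 138] ⇒ [6, 18, 45, 63, 116, 126, 143]
  ZebVI AAACT/2: at [19, 31, 74, 102, 145] ⇒ [21, 33, 76, 104, 147]
  SqiIV CGTGT/5: at [50, 68, 80] ⇒ [55, 73, 85]

All cut coordinates (distinct, sorted): [6, 18, 21, 33, 45, 55, 63, 73, 76, 85, 104, 116, 126, 143, 147]

Fragments:
  [0,6): 6 bp
  [6,18): 12 bp
  [18,21): 3 bp
  [21,33): 12 bp
  [33,45): 12 bp
  [45,55): 10 bp
  [55,63): 8 bp
  [63,73): 10 bp
  [73,76): 3 bp
  [76,85): 9 bp
  [85,104): 19 bp
  [104,116): 12 bp
  [116,126): 10 bp
  [126,143): 17 bp
  [143,147): 4 bp
  [147,150): 3 bp

[3,3,3,4,6,8,9,10,10,10,12,12,12,12,17,19]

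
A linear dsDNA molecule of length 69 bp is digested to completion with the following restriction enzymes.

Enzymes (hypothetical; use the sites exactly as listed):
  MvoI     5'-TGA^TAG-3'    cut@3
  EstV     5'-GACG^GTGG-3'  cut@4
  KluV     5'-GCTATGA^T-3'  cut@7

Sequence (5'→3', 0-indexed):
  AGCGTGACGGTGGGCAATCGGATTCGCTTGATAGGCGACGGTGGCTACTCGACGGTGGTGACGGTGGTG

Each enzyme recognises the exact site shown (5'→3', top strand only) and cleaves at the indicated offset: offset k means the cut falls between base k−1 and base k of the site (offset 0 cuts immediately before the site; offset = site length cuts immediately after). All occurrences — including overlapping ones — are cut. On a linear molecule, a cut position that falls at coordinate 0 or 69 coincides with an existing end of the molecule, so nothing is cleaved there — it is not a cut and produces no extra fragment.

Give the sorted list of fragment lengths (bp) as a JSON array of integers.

Per-enzyme occurrences:
  MvoI (TGATAG, off=3): starts [28] → cuts [31]
  EstV (GACGGTGG, off=4): starts [5, 36, 50, 59] → cuts [9, 40, 54, 63]
  KluV (GCTATGAT, off=7): no sites

Pooled cuts: [9, 31, 40, 54, 63]

Fragments:
  [0,9): 9 bp
  [9,31): 22 bp
  [31,40): 9 bp
  [40,54): 14 bp
  [54,63): 9 bp
  [63,69): 6 bp

[6,9,9,9,14,22]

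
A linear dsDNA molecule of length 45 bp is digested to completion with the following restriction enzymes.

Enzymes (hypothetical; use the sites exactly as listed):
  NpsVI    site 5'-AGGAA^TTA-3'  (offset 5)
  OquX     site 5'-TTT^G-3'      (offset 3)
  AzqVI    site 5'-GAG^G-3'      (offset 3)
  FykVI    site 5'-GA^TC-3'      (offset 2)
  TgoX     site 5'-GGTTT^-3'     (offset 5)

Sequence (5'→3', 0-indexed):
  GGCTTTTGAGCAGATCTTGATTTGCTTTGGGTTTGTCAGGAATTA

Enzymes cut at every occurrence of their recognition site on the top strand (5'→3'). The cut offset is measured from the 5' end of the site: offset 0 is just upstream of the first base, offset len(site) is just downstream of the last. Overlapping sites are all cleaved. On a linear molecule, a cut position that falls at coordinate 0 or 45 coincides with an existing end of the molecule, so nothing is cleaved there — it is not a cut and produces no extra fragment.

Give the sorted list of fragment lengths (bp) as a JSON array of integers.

[3,5,6,7,7,8,9]

Scan for sites:
  NpsVI (AGGAATTA, off=5): starts [37] → cuts [42]
  OquX (TTTG, off=3): starts [4, 20, 25, 31] → cuts [7, 23, 28, 34]
  AzqVI (GAGG, off=3): no sites
  FykVI (GATC, off=2): starts [12] → cuts [14]
  TgoX (GGTTT, off=5): starts [29] → cuts [34]

All cut coordinates (distinct, sorted): [7, 14, 23, 28, 34, 42]

Fragments:
  [0,7): 7 bp
  [7,14): 7 bp
  [14,23): 9 bp
  [23,28): 5 bp
  [28,34): 6 bp
  [34,42): 8 bp
  [42,45): 3 bp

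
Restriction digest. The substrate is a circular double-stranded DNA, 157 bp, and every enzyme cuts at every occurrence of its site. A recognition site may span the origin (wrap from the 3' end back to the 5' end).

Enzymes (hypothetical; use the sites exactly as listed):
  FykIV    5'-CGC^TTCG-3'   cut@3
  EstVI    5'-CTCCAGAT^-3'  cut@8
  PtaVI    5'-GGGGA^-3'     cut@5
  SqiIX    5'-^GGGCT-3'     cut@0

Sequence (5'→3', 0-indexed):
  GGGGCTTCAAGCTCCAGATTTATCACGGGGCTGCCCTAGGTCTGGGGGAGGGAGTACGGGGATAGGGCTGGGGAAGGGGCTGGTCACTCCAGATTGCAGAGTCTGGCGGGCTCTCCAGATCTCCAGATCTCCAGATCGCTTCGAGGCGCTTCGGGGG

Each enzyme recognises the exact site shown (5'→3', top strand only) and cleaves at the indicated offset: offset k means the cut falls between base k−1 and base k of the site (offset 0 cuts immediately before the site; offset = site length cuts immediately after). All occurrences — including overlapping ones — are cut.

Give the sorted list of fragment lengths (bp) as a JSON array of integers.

[2,2,3,8,8,8,9,10,10,13,13,13,18,18,22]

Site scan:
  FykIV CGCTTCG/3: at [136, 146] ⇒ [139, 149]
  EstVI CTCCAGAT/8: at [11, 86, 112, 120, 128] ⇒ [19, 94, 120, 128, 136]
  PtaVI GGGGA/5: at [44, 57, 69] ⇒ [49, 62, 74]
  SqiIX GGGCT/0: at [1, 27, 64, 76, 107] ⇒ [1, 27, 64, 76, 107]

All cut coordinates (distinct, sorted): [1, 19, 27, 49, 62, 64, 74, 76, 94, 107, 120, 128, 136, 139, 149]

Fragment lengths:
  1→19: 18 bp
  19→27: 8 bp
  27→49: 22 bp
  49→62: 13 bp
  62→64: 2 bp
  64→74: 10 bp
  74→76: 2 bp
  76→94: 18 bp
  94→107: 13 bp
  107→120: 13 bp
  120→128: 8 bp
  128→136: 8 bp
  136→139: 3 bp
  139→149: 10 bp
  149→1 (wrap): 157-149+1 = 9 bp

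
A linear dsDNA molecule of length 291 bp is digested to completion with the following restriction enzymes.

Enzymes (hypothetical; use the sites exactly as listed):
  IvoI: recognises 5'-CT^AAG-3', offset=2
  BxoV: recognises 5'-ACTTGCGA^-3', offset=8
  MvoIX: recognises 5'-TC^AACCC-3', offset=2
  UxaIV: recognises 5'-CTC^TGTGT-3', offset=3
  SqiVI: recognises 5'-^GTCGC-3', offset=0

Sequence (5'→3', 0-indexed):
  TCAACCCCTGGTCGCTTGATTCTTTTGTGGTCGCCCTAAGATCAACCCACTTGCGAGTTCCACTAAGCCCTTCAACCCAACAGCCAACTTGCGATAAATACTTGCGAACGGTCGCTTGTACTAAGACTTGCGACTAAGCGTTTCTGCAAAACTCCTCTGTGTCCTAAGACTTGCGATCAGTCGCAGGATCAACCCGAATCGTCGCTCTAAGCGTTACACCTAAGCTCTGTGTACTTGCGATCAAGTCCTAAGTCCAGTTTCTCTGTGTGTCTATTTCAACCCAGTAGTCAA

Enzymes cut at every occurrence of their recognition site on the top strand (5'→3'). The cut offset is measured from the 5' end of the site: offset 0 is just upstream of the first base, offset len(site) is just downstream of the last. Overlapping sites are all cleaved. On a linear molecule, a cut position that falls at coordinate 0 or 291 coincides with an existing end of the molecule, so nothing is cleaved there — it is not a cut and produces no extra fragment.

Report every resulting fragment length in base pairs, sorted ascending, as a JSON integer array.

Site scan:
  IvoI CTAAG/2: at [35, 62, 120, 133, 163, 206, 219, 247] ⇒ [37, 64, 122, 135, 165, 208, 221, 249]
  BxoV ACTTGCGA/8: at [48, 86, 99, 125, 168, 232] ⇒ [56, 94, 107, 133, 176, 240]
  MvoIX TCAACCC/2: at [0, 41, 71, 188, 275] ⇒ [2, 43, 73, 190, 277]
  UxaIV CTCTGTGT/3: at [154, 224, 260] ⇒ [157, 227, 263]
  SqiVI GTCGC/0: at [10, 29, 110, 179, 200] ⇒ [10, 29, 110, 179, 200]

All cut coordinates (distinct, sorted): [2, 10, 29, 37, 43, 56, 64, 73, 94, 107, 110, 122, 133, 135, 157, 165, 176, 179, 190, 200, 208, 221, 227, 240, 249, 263, 277]

Fragment lengths:
  [0,2): 2 bp
  [2,10): 8 bp
  [10,29): 19 bp
  [29,37): 8 bp
  [37,43): 6 bp
  [43,56): 13 bp
  [56,64): 8 bp
  [64,73): 9 bp
  [73,94): 21 bp
  [94,107): 13 bp
  [107,110): 3 bp
  [110,122): 12 bp
  [122,133): 11 bp
  [133,135): 2 bp
  [135,157): 22 bp
  [157,165): 8 bp
  [165,176): 11 bp
  [176,179): 3 bp
  [179,190): 11 bp
  [190,200): 10 bp
  [200,208): 8 bp
  [208,221): 13 bp
  [221,227): 6 bp
  [227,240): 13 bp
  [240,249): 9 bp
  [249,263): 14 bp
  [263,277): 14 bp
  [277,291): 14 bp

[2,2,3,3,6,6,8,8,8,8,8,9,9,10,11,11,11,12,13,13,13,13,14,14,14,19,21,22]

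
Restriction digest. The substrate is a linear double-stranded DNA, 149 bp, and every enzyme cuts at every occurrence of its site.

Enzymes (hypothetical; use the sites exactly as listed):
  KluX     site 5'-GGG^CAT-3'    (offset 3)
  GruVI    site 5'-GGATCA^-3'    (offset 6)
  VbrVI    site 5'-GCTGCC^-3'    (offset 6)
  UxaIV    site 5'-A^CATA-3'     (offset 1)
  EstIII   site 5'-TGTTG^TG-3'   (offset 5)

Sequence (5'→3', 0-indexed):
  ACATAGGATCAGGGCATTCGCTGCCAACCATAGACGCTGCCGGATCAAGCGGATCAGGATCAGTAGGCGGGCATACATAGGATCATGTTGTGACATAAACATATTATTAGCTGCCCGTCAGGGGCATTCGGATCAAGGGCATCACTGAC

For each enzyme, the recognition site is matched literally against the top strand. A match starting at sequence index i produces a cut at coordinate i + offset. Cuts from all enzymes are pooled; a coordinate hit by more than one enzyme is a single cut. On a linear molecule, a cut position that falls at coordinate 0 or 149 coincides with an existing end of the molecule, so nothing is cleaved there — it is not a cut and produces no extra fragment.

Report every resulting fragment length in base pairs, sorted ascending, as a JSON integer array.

Scan for sites:
  KluX GGGCAT/3: at [11, 68, 121, 136] ⇒ [14, 71, 124, 139]
  GruVI GGATCA/6: at [5, 41, 50, 56, 79, 129] ⇒ [11, 47, 56, 62, 85, 135]
  VbrVI GCTGCC/6: at [19, 35, 109] ⇒ [25, 41, 115]
  UxaIV ACATA/1: at [0, 74, 92, 98] ⇒ [1, 75, 93, 99]
  EstIII TGTTGTG/5: at [85] ⇒ [90]

Pooled cuts: [1, 11, 14, 25, 41, 47, 56, 62, 71, 75, 85, 90, 93, 99, 115, 124, 135, 139]

Fragments:
  [0,1): 1 bp
  [1,11): 10 bp
  [11,14): 3 bp
  [14,25): 11 bp
  [25,41): 16 bp
  [41,47): 6 bp
  [47,56): 9 bp
  [56,62): 6 bp
  [62,71): 9 bp
  [71,75): 4 bp
  [75,85): 10 bp
  [85,90): 5 bp
  [90,93): 3 bp
  [93,99): 6 bp
  [99,115): 16 bp
  [115,124): 9 bp
  [124,135): 11 bp
  [135,139): 4 bp
  [139,149): 10 bp

[1,3,3,4,4,5,6,6,6,9,9,9,10,10,10,11,11,16,16]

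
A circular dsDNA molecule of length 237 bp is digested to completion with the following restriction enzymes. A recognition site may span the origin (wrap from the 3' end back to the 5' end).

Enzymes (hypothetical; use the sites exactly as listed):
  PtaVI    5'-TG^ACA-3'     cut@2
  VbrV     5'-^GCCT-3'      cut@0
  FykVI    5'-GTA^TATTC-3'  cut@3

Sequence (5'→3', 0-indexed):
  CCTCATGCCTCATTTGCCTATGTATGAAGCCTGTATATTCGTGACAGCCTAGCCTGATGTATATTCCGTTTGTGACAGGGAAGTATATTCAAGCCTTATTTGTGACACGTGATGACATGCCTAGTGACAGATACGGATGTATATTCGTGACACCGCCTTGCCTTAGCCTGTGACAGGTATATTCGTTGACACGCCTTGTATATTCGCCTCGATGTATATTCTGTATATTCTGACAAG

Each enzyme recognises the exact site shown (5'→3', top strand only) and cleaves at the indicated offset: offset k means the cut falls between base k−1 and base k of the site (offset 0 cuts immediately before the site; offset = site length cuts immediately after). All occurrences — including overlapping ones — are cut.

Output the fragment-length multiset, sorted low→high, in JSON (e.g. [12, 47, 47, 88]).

Per-enzyme occurrences:
  PtaVI TGACA/2: at [41, 72, 102, 112, 124, 147, 170, 186, 230] ⇒ [43, 74, 104, 114, 126, 149, 172, 188, 232]
  VbrV GCCT/0: at [6, 15, 28, 46, 51, 92, 118, 154, 159, 165, 192, 205, 236] ⇒ [6, 15, 28, 46, 51, 92, 118, 154, 159, 165, 192, 205, 236]
  FykVI GTATATTC/3: at [32, 58, 82, 138, 176, 197, 213, 222] ⇒ [35, 61, 85, 141, 179, 200, 216, 225]

All cut coordinates (distinct, sorted): [6, 15, 28, 35, 43, 46, 51, 61, 74, 85, 92, 104, 114, 118, 126, 141, 149, 154, 159, 165, 172, 179, 188, 192, 200, 205, 216, 225, 232, 236]

Fragment lengths:
  6→15: 9 bp
  15→28: 13 bp
  28→35: 7 bp
  35→43: 8 bp
  43→46: 3 bp
  46→51: 5 bp
  51→61: 10 bp
  61→74: 13 bp
  74→85: 11 bp
  85→92: 7 bp
  92→104: 12 bp
  104→114: 10 bp
  114→118: 4 bp
  118→126: 8 bp
  126→141: 15 bp
  141→149: 8 bp
  149→154: 5 bp
  154→159: 5 bp
  159→165: 6 bp
  165→172: 7 bp
  172→179: 7 bp
  179→188: 9 bp
  188→192: 4 bp
  192→200: 8 bp
  200→205: 5 bp
  205→216: 11 bp
  216→225: 9 bp
  225→232: 7 bp
  232→236: 4 bp
  236→6 (wrap): 237-236+6 = 7 bp

[3,4,4,4,5,5,5,5,6,7,7,7,7,7,7,8,8,8,8,9,9,9,10,10,11,11,12,13,13,15]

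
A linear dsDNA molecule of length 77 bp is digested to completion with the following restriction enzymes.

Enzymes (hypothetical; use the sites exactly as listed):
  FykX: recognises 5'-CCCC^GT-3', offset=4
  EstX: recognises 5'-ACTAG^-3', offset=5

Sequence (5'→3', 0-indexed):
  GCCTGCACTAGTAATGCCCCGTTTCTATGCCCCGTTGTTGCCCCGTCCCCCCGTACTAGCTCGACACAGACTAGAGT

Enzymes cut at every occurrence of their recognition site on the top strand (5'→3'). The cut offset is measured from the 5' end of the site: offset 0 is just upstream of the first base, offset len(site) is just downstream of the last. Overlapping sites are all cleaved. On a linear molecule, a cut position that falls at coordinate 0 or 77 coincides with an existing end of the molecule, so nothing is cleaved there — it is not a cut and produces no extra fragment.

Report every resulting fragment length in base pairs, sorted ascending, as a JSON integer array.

Per-enzyme occurrences:
  FykX (CCCCGT, off=4): starts [16, 29, 40, 48] → cuts [20, 33, 44, 52]
  EstX (ACTAG, off=5): starts [6, 54, 69] → cuts [11, 59, 74]

Pooled cuts: [11, 20, 33, 44, 52, 59, 74]

Fragments:
  [0,11): 11 bp
  [11,20): 9 bp
  [20,33): 13 bp
  [33,44): 11 bp
  [44,52): 8 bp
  [52,59): 7 bp
  [59,74): 15 bp
  [74,77): 3 bp

[3,7,8,9,11,11,13,15]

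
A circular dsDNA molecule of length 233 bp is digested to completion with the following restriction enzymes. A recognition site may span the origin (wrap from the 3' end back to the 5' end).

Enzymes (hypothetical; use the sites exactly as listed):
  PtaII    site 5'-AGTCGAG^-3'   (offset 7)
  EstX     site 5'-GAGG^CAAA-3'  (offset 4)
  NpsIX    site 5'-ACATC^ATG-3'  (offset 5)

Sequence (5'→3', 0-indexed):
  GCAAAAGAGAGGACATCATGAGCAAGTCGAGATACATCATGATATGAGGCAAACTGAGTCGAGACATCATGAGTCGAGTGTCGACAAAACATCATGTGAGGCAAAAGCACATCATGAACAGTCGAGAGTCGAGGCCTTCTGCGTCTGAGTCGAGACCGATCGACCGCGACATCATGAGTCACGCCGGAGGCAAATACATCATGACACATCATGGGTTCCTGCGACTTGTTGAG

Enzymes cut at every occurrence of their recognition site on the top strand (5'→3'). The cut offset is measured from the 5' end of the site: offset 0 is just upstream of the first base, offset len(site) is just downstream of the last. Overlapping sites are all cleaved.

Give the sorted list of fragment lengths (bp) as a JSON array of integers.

[5,7,7,8,10,10,10,11,12,13,14,14,15,16,17,19,21,24]

Site scan:
  PtaII (AGTCGAG, off=7): starts [24, 56, 71, 119, 126, 147] → cuts [31, 63, 78, 126, 133, 154]
  EstX (GAGGCAAA, off=4): starts [45, 97, 186, 230] → cuts [1, 49, 101, 190]
  NpsIX (ACATCATG, off=5): starts [12, 33, 63, 88, 108, 168, 195, 205] → cuts [17, 38, 68, 93, 113, 173, 200, 210]

All cut coordinates (distinct, sorted): [1, 17, 31, 38, 49, 63, 68, 78, 93, 101, 113, 126, 133, 154, 173, 190, 200, 210]

Fragment lengths:
  1→17: 16 bp
  17→31: 14 bp
  31→38: 7 bp
  38→49: 11 bp
  49→63: 14 bp
  63→68: 5 bp
  68→78: 10 bp
  78→93: 15 bp
  93→101: 8 bp
  101→113: 12 bp
  113→126: 13 bp
  126→133: 7 bp
  133→154: 21 bp
  154→173: 19 bp
  173→190: 17 bp
  190→200: 10 bp
  200→210: 10 bp
  210→1 (wrap): 233-210+1 = 24 bp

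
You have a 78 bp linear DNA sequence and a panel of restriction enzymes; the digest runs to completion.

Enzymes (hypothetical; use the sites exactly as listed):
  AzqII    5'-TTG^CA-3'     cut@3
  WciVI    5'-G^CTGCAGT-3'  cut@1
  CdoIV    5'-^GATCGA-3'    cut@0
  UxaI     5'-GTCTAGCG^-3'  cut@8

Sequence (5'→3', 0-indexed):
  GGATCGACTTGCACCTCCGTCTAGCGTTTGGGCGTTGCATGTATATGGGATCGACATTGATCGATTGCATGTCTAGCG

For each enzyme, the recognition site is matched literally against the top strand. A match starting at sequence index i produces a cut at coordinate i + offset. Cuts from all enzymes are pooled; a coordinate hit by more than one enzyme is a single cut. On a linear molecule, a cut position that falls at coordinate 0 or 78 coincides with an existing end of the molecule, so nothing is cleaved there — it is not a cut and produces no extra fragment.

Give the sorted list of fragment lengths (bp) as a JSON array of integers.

Scan for sites:
  AzqII TTGCA/3: at [8, 34, 64] ⇒ [11, 37, 67]
  WciVI (GCTGCAGT, off=1): no sites
  CdoIV GATCGA/0: at [1, 48, 58] ⇒ [1, 48, 58]
  UxaI GTCTAGCG/8: at [18, 70] ⇒ [26] (position 78 is a terminus of the linear molecule — no cut)

All cut coordinates (distinct, sorted): [1, 11, 26, 37, 48, 58, 67]

Fragments:
  [0,1): 1 bp
  [1,11): 10 bp
  [11,26): 15 bp
  [26,37): 11 bp
  [37,48): 11 bp
  [48,58): 10 bp
  [58,67): 9 bp
  [67,78): 11 bp

[1,9,10,10,11,11,11,15]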